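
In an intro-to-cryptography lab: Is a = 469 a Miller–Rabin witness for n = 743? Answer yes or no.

n − 1 = 742 = 2^1 · 371, so s = 1 and d = 371.
x_0 = 469^371 mod 743 = 1.
x_0 = 1, so 469 is not a witness.

no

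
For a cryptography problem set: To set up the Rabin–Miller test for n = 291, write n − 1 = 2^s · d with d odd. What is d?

145

Halving: 290 → 145; 145 is odd.
So 290 = 2^1 · 145.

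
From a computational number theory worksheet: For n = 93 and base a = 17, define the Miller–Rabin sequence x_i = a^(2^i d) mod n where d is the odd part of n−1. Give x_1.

n − 1 = 92 = 2^2 · 23, so s = 2 and d = 23.
x_0 = 17^23 mod 93 = 44.
x_1 = 44^2 mod 93 = 76.

76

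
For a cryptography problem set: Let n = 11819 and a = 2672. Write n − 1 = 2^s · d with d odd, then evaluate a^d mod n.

n − 1 = 11818 = 2^1 · 5909, so s = 1 and d = 5909.
2672^5909 mod 11819 = 11163.

11163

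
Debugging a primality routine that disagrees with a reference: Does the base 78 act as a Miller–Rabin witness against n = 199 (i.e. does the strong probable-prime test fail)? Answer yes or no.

n − 1 = 198 = 2^1 · 99, so s = 1 and d = 99.
x_0 = 78^99 mod 199 = 198.
x_0 = 198 ≡ −1, so 78 is not a witness.

no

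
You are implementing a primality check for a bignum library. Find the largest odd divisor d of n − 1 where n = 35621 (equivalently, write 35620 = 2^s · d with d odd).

Halving: 35620 → 17810 → 8905; 8905 is odd.
So 35620 = 2^2 · 8905.

8905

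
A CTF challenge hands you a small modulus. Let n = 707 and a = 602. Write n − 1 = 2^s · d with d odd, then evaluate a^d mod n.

n − 1 = 706 = 2^1 · 353, so s = 1 and d = 353.
Repeated squaring mod 707: 602^1 ≡ 602, 602^2 ≡ 420, 602^4 ≡ 357, 602^8 ≡ 189, 602^16 ≡ 371, 602^32 ≡ 483, 602^64 ≡ 686, 602^128 ≡ 441, 602^256 ≡ 56.
353 = 256 + 64 + 32 + 1, so 602^353 ≡ 56·686·483·602 ≡ 441 (mod 707).

441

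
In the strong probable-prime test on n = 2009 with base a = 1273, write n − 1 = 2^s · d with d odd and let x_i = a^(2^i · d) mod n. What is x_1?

n − 1 = 2008 = 2^3 · 251, so s = 3 and d = 251.
x_0 = 1273^251 mod 2009 = 244.
x_1 = 244^2 mod 2009 = 1275.

1275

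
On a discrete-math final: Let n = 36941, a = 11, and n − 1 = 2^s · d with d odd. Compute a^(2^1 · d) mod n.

n − 1 = 36940 = 2^2 · 9235, so s = 2 and d = 9235.
x_0 = 11^9235 mod 36941 = 31625.
x_1 = 31625^2 mod 36941 = 36932.

36932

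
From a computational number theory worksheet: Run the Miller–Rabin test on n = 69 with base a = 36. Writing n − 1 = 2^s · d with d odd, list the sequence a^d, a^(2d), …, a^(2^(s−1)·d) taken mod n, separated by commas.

n − 1 = 68 = 2^2 · 17, so s = 2 and d = 17.
x_0 = 36^17 mod 69 = 6.
x_1 = 6^2 mod 69 = 36.

6, 36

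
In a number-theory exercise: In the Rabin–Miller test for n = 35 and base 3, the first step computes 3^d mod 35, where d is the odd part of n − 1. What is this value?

33

n − 1 = 34 = 2^1 · 17, so s = 1 and d = 17.
Repeated squaring mod 35: 3^1 ≡ 3, 3^2 ≡ 9, 3^4 ≡ 11, 3^8 ≡ 16, 3^16 ≡ 11.
17 = 16 + 1, so 3^17 ≡ 11·3 ≡ 33 (mod 35).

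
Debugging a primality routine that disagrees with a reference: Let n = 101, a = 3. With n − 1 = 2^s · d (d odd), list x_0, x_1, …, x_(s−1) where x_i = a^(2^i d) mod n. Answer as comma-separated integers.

n − 1 = 100 = 2^2 · 25, so s = 2 and d = 25.
x_0 = 3^25 mod 101 = 10.
x_1 = 10^2 mod 101 = 100.

10, 100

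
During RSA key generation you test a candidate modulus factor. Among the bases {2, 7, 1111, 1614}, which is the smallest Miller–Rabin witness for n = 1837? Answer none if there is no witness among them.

2

n − 1 = 1836 = 2^2 · 459, so s = 2 and d = 459.
Base 2: x_0 = 2^459 mod 1837 = 1117. x_0 is neither 1 nor 1836, so continue squaring. x_1 = 1117^2 mod 1837 = 366. Reached i = s−1 = 1 without hitting −1: 2 is a Miller–Rabin witness and 1837 is composite.
Base 7: x_0 = 7^459 mod 1837 = 1691. x_0 is neither 1 nor 1836, so continue squaring. x_1 = 1691^2 mod 1837 = 1109. Reached i = s−1 = 1 without hitting −1: 7 is a Miller–Rabin witness and 1837 is composite.
Base 1111: x_0 = 1111^459 mod 1837 = 1529. x_0 is neither 1 nor 1836, so continue squaring. x_1 = 1529^2 mod 1837 = 1177. Reached i = s−1 = 1 without hitting −1: 1111 is a Miller–Rabin witness and 1837 is composite.
Base 1614: x_0 = 1614^459 mod 1837 = 876. x_0 is neither 1 nor 1836, so continue squaring. x_1 = 876^2 mod 1837 = 1347. Reached i = s−1 = 1 without hitting −1: 1614 is a Miller–Rabin witness and 1837 is composite.
The smallest witness among the given bases is 2.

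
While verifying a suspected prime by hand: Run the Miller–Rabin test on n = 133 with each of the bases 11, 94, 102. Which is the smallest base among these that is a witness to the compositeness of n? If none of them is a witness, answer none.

none

n − 1 = 132 = 2^2 · 33, so s = 2 and d = 33.
Base 11: x_0 = 11^33 mod 133 = 1. x_0 = 1, so 11 is not a witness.
Base 94: x_0 = 94^33 mod 133 = 132. x_0 = 132 ≡ −1, so 94 is not a witness.
Base 102: x_0 = 102^33 mod 133 = 1. x_0 = 1, so 102 is not a witness.
No listed base is a witness for 133.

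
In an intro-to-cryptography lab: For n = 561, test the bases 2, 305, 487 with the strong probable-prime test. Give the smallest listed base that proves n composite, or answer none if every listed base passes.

2

n − 1 = 560 = 2^4 · 35, so s = 4 and d = 35.
Base 2: x_0 = 2^35 mod 561 = 263. x_0 is neither 1 nor 560, so continue squaring. x_1 = 263^2 mod 561 = 166. x_2 = 166^2 mod 561 = 67. x_3 = 67^2 mod 561 = 1. x_3 = 1 but x_2 ≠ ±1, a nontrivial square root of 1 — 2 is a witness and 561 is composite.
Base 305: x_0 = 305^35 mod 561 = 560. x_0 = 560 ≡ −1, so 305 is not a witness.
Base 487: x_0 = 487^35 mod 561 = 430. x_0 is neither 1 nor 560, so continue squaring. x_1 = 430^2 mod 561 = 331. x_2 = 331^2 mod 561 = 166. x_3 = 166^2 mod 561 = 67. Reached i = s−1 = 3 without hitting −1: 487 is a Miller–Rabin witness and 561 is composite.
The smallest witness among the given bases is 2.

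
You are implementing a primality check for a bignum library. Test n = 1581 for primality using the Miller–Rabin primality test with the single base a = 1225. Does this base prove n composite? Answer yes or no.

no

n − 1 = 1580 = 2^2 · 395, so s = 2 and d = 395.
Repeated squaring mod 1581: 1225^1 ≡ 1225, 1225^2 ≡ 256, 1225^4 ≡ 715, 1225^8 ≡ 562, 1225^16 ≡ 1225, 1225^32 ≡ 256, 1225^64 ≡ 715, 1225^128 ≡ 562, 1225^256 ≡ 1225.
395 = 256 + 128 + 8 + 2 + 1, so 1225^395 ≡ 1225·562·562·256·1225 ≡ 1 (mod 1581).
x_0 = 1225^395 mod 1581 = 1.
x_0 = 1, so 1225 is not a witness.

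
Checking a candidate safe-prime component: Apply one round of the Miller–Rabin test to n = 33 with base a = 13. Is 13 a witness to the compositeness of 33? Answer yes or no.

n − 1 = 32 = 2^5 · 1, so s = 5 and d = 1.
x_0 = 13^1 mod 33 = 13.
x_0 is neither 1 nor 32, so continue squaring.
x_1 = 13^2 mod 33 = 4.
x_2 = 4^2 mod 33 = 16.
x_3 = 16^2 mod 33 = 25.
x_4 = 25^2 mod 33 = 31.
Reached i = s−1 = 4 without hitting −1: 13 is a Miller–Rabin witness and 33 is composite.

yes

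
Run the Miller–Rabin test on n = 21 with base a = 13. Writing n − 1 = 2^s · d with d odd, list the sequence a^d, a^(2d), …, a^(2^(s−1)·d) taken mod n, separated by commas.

n − 1 = 20 = 2^2 · 5, so s = 2 and d = 5.
x_0 = 13^5 mod 21 = 13.
x_1 = 13^2 mod 21 = 1.

13, 1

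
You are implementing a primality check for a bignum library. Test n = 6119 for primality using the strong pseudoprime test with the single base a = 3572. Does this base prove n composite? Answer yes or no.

n − 1 = 6118 = 2^1 · 3059, so s = 1 and d = 3059.
x_0 = 3572^3059 mod 6119 = 1913.
x_0 ∉ {1, 6118} and s = 1, so 3572 is a Miller–Rabin witness and 6119 is composite.

yes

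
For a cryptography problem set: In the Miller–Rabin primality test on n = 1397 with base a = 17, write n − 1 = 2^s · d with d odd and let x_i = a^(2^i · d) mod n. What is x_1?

378

n − 1 = 1396 = 2^2 · 349, so s = 2 and d = 349.
x_0 = 17^349 mod 1397 = 596.
x_1 = 596^2 mod 1397 = 378.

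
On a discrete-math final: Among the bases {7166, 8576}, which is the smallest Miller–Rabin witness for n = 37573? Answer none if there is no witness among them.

n − 1 = 37572 = 2^2 · 9393, so s = 2 and d = 9393.
Base 7166: x_0 = 7166^9393 mod 37573 = 37572. x_0 = 37572 ≡ −1, so 7166 is not a witness.
Base 8576: x_0 = 8576^9393 mod 37573 = 1. x_0 = 1, so 8576 is not a witness.
No listed base is a witness for 37573.

none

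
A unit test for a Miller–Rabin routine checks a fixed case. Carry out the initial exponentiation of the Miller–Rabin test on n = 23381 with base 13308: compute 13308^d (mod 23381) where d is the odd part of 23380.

7055

n − 1 = 23380 = 2^2 · 5845, so s = 2 and d = 5845.
Repeated squaring mod 23381: 13308^1 ≡ 13308, 13308^2 ≡ 15170, 13308^4 ≡ 13098, 13308^8 ≡ 11207, 13308^16 ≡ 17498, 13308^32 ≡ 5809, 13308^64 ≡ 5698, 13308^128 ≡ 14376, 13308^256 ≡ 4717, 13308^512 ≡ 14758, 13308^1024 ≡ 4549, 13308^2048 ≡ 1216, 13308^4096 ≡ 5653.
5845 = 4096 + 1024 + 512 + 128 + 64 + 16 + 4 + 1, so 13308^5845 ≡ 5653·4549·14758·14376·5698·17498·13098·13308 ≡ 7055 (mod 23381).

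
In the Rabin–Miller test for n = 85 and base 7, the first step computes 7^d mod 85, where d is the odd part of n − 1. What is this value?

n − 1 = 84 = 2^2 · 21, so s = 2 and d = 21.
Repeated squaring mod 85: 7^1 ≡ 7, 7^2 ≡ 49, 7^4 ≡ 21, 7^8 ≡ 16, 7^16 ≡ 1.
21 = 16 + 4 + 1, so 7^21 ≡ 1·21·7 ≡ 62 (mod 85).

62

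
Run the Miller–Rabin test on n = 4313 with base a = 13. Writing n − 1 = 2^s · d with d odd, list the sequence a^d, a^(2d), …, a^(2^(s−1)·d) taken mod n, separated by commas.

n − 1 = 4312 = 2^3 · 539, so s = 3 and d = 539.
x_0 = 13^539 mod 4313 = 383.
x_1 = 383^2 mod 4313 = 47.
x_2 = 47^2 mod 4313 = 2209.

383, 47, 2209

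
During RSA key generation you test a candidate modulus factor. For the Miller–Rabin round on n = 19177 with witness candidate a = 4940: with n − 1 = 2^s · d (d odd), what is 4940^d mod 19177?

343

n − 1 = 19176 = 2^3 · 2397, so s = 3 and d = 2397.
Repeated squaring mod 19177: 4940^1 ≡ 4940, 4940^2 ≡ 10456, 4940^4 ≡ 19036, 4940^8 ≡ 704, 4940^16 ≡ 16191, 4940^32 ≡ 18068, 4940^64 ≡ 2553, 4940^128 ≡ 16806, 4940^256 ≡ 2780, 4940^512 ≡ 69, 4940^1024 ≡ 4761, 4940^2048 ≡ 19084.
2397 = 2048 + 256 + 64 + 16 + 8 + 4 + 1, so 4940^2397 ≡ 19084·2780·2553·16191·704·19036·4940 ≡ 343 (mod 19177).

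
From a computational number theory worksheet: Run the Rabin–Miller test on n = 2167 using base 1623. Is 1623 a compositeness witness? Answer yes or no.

n − 1 = 2166 = 2^1 · 1083, so s = 1 and d = 1083.
x_0 = 1623^1083 mod 2167 = 1547.
x_0 ∉ {1, 2166} and s = 1, so 1623 is a Miller–Rabin witness and 2167 is composite.

yes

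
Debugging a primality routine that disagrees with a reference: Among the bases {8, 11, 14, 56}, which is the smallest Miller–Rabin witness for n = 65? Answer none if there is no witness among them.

n − 1 = 64 = 2^6 · 1, so s = 6 and d = 1.
Base 8: x_0 = 8^1 mod 65 = 8. x_0 is neither 1 nor 64, so continue squaring. x_1 = 8^2 mod 65 = 64. x_1 ≡ −1, so 8 is not a witness.
Base 11: x_0 = 11^1 mod 65 = 11. x_0 is neither 1 nor 64, so continue squaring. x_1 = 11^2 mod 65 = 56. x_2 = 56^2 mod 65 = 16. x_3 = 16^2 mod 65 = 61. x_4 = 61^2 mod 65 = 16. x_5 = 16^2 mod 65 = 61. Reached i = s−1 = 5 without hitting −1: 11 is a Miller–Rabin witness and 65 is composite.
Base 14: x_0 = 14^1 mod 65 = 14. x_0 is neither 1 nor 64, so continue squaring. x_1 = 14^2 mod 65 = 1. x_1 = 1 but x_0 ≠ ±1, a nontrivial square root of 1 — 14 is a witness and 65 is composite.
Base 56: x_0 = 56^1 mod 65 = 56. x_0 is neither 1 nor 64, so continue squaring. x_1 = 56^2 mod 65 = 16. x_2 = 16^2 mod 65 = 61. x_3 = 61^2 mod 65 = 16. x_4 = 16^2 mod 65 = 61. x_5 = 61^2 mod 65 = 16. Reached i = s−1 = 5 without hitting −1: 56 is a Miller–Rabin witness and 65 is composite.
The smallest witness among the given bases is 11.

11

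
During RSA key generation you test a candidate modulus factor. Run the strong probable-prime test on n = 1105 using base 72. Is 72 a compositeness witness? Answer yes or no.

n − 1 = 1104 = 2^4 · 69, so s = 4 and d = 69.
x_0 = 72^69 mod 1105 = 242.
x_0 is neither 1 nor 1104, so continue squaring.
x_1 = 242^2 mod 1105 = 1104.
x_1 ≡ −1, so 72 is not a witness.

no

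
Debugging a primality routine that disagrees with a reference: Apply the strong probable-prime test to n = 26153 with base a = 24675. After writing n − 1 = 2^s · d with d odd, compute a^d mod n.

n − 1 = 26152 = 2^3 · 3269, so s = 3 and d = 3269.
24675^3269 mod 26153 = 5653.

5653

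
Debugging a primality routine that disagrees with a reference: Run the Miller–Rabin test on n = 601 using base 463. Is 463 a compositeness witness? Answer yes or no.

n − 1 = 600 = 2^3 · 75, so s = 3 and d = 75.
x_0 = 463^75 mod 601 = 476.
x_0 is neither 1 nor 600, so continue squaring.
x_1 = 476^2 mod 601 = 600.
x_1 ≡ −1, so 463 is not a witness.

no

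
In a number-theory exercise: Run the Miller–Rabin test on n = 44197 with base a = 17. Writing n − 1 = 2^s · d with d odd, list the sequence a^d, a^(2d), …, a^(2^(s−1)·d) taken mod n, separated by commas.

9661, 35054

n − 1 = 44196 = 2^2 · 11049, so s = 2 and d = 11049.
x_0 = 17^11049 mod 44197 = 9661.
x_1 = 9661^2 mod 44197 = 35054.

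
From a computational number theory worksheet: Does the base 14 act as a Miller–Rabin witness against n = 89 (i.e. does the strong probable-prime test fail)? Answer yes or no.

n − 1 = 88 = 2^3 · 11, so s = 3 and d = 11.
x_0 = 14^11 mod 89 = 37.
x_0 is neither 1 nor 88, so continue squaring.
x_1 = 37^2 mod 89 = 34.
x_2 = 34^2 mod 89 = 88.
x_2 ≡ −1, so 14 is not a witness.

no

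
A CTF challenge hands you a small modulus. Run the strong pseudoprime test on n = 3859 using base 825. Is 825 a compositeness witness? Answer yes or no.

yes

n − 1 = 3858 = 2^1 · 1929, so s = 1 and d = 1929.
Repeated squaring mod 3859: 825^1 ≡ 825, 825^2 ≡ 1441, 825^4 ≡ 339, 825^8 ≡ 3010, 825^16 ≡ 3027, 825^32 ≡ 1463, 825^64 ≡ 2483, 825^128 ≡ 2466, 825^256 ≡ 3231, 825^512 ≡ 766, 825^1024 ≡ 188.
1929 = 1024 + 512 + 256 + 128 + 8 + 1, so 825^1929 ≡ 188·766·3231·2466·3010·825 ≡ 740 (mod 3859).
x_0 = 825^1929 mod 3859 = 740.
x_0 ∉ {1, 3858} and s = 1, so 825 is a Miller–Rabin witness and 3859 is composite.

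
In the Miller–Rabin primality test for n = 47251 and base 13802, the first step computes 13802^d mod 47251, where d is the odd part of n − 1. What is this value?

n − 1 = 47250 = 2^1 · 23625, so s = 1 and d = 23625.
13802^23625 mod 47251 = 1.

1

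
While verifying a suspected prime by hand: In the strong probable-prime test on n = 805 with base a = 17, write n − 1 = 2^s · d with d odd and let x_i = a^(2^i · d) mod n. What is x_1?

n − 1 = 804 = 2^2 · 201, so s = 2 and d = 201.
x_0 = 17^201 mod 805 = 727.
x_1 = 727^2 mod 805 = 449.

449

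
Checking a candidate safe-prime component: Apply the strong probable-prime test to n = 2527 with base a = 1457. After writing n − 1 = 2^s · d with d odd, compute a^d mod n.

n − 1 = 2526 = 2^1 · 1263, so s = 1 and d = 1263.
1457^1263 mod 2527 = 316.

316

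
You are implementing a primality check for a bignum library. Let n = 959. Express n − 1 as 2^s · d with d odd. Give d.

Halving: 958 → 479; 479 is odd.
So 958 = 2^1 · 479.

479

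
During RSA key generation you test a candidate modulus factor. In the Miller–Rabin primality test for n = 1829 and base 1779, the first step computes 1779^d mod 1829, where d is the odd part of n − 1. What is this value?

n − 1 = 1828 = 2^2 · 457, so s = 2 and d = 457.
Repeated squaring mod 1829: 1779^1 ≡ 1779, 1779^2 ≡ 671, 1779^4 ≡ 307, 1779^8 ≡ 970, 1779^16 ≡ 794, 1779^32 ≡ 1260, 1779^64 ≡ 28, 1779^128 ≡ 784, 1779^256 ≡ 112.
457 = 256 + 128 + 64 + 8 + 1, so 1779^457 ≡ 112·784·28·970·1779 ≡ 520 (mod 1829).

520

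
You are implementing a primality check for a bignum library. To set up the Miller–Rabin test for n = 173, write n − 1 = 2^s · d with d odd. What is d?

Halving: 172 → 86 → 43; 43 is odd.
So 172 = 2^2 · 43.

43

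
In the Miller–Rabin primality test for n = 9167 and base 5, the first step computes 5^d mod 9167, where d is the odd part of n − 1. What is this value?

n − 1 = 9166 = 2^1 · 4583, so s = 1 and d = 4583.
5^4583 mod 9167 = 1852.

1852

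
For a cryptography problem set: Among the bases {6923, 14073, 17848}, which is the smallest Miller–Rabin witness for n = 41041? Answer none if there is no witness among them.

6923

n − 1 = 41040 = 2^4 · 2565, so s = 4 and d = 2565.
Base 6923: x_0 = 6923^2565 mod 41041 = 5754. x_0 is neither 1 nor 41040, so continue squaring. x_1 = 5754^2 mod 41041 = 29470. x_2 = 29470^2 mod 41041 = 12299. x_3 = 12299^2 mod 41041 = 29316. Reached i = s−1 = 3 without hitting −1: 6923 is a Miller–Rabin witness and 41041 is composite.
Base 14073: x_0 = 14073^2565 mod 41041 = 27061. x_0 is neither 1 nor 41040, so continue squaring. x_1 = 27061^2 mod 41041 = 3158. x_2 = 3158^2 mod 41041 = 1. x_2 = 1 but x_1 ≠ ±1, a nontrivial square root of 1 — 14073 is a witness and 41041 is composite.
Base 17848: x_0 = 17848^2565 mod 41041 = 24023. x_0 is neither 1 nor 41040, so continue squaring. x_1 = 24023^2 mod 41041 = 27028. x_2 = 27028^2 mod 41041 = 24025. x_3 = 24025^2 mod 41041 = 1. x_3 = 1 but x_2 ≠ ±1, a nontrivial square root of 1 — 17848 is a witness and 41041 is composite.
The smallest witness among the given bases is 6923.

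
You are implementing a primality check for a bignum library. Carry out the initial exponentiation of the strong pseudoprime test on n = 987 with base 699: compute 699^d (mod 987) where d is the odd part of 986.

n − 1 = 986 = 2^1 · 493, so s = 1 and d = 493.
Repeated squaring mod 987: 699^1 ≡ 699, 699^2 ≡ 36, 699^4 ≡ 309, 699^8 ≡ 729, 699^16 ≡ 435, 699^32 ≡ 708, 699^64 ≡ 855, 699^128 ≡ 645, 699^256 ≡ 498.
493 = 256 + 128 + 64 + 32 + 8 + 4 + 1, so 699^493 ≡ 498·645·855·708·729·309·699 ≡ 405 (mod 987).

405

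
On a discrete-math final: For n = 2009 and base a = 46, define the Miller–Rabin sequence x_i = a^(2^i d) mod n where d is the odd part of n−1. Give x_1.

n − 1 = 2008 = 2^3 · 251, so s = 3 and d = 251.
x_0 = 46^251 mod 2009 = 1143.
x_1 = 1143^2 mod 2009 = 599.

599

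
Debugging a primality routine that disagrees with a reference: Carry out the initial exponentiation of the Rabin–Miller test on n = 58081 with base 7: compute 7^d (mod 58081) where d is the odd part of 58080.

n − 1 = 58080 = 2^5 · 1815, so s = 5 and d = 1815.
7^1815 mod 58081 = 7360.

7360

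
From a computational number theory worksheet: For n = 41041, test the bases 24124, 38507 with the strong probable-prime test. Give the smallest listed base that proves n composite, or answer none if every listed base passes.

n − 1 = 41040 = 2^4 · 2565, so s = 4 and d = 2565.
Base 24124: x_0 = 24124^2565 mod 41041 = 1. x_0 = 1, so 24124 is not a witness.
Base 38507: x_0 = 38507^2565 mod 41041 = 11571. x_0 is neither 1 nor 41040, so continue squaring. x_1 = 11571^2 mod 41041 = 12299. x_2 = 12299^2 mod 41041 = 29316. x_3 = 29316^2 mod 41041 = 29316. Reached i = s−1 = 3 without hitting −1: 38507 is a Miller–Rabin witness and 41041 is composite.
The smallest witness among the given bases is 38507.

38507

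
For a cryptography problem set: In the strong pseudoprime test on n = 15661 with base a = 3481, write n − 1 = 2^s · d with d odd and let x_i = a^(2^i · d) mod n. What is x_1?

n − 1 = 15660 = 2^2 · 3915, so s = 2 and d = 3915.
Repeated squaring mod 15661: 3481^1 ≡ 3481, 3481^2 ≡ 11408, 3481^4 ≡ 15215, 3481^8 ≡ 10984, 3481^16 ≡ 11573, 3481^32 ≡ 1457, 3481^64 ≡ 8614, 3481^128 ≡ 14839, 3481^256 ≡ 2261, 3481^512 ≡ 6635, 3481^1024 ≡ 154, 3481^2048 ≡ 8055.
3915 = 2048 + 1024 + 512 + 256 + 64 + 8 + 2 + 1, so 3481^3915 ≡ 8055·154·6635·2261·8614·10984·11408·3481 ≡ 1 (mod 15661).
x_0 = 1.
x_1 = 1^2 mod 15661 = 1.

1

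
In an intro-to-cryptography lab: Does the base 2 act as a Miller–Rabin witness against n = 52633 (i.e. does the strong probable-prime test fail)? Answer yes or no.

no

n − 1 = 52632 = 2^3 · 6579, so s = 3 and d = 6579.
x_0 = 2^6579 mod 52633 = 1.
x_0 = 1, so 2 is not a witness.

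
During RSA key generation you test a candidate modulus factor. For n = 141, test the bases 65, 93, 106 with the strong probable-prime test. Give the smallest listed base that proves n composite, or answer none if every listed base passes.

65

n − 1 = 140 = 2^2 · 35, so s = 2 and d = 35.
Base 65: x_0 = 65^35 mod 141 = 68. x_0 is neither 1 nor 140, so continue squaring. x_1 = 68^2 mod 141 = 112. Reached i = s−1 = 1 without hitting −1: 65 is a Miller–Rabin witness and 141 is composite.
Base 93: x_0 = 93^35 mod 141 = 93. x_0 is neither 1 nor 140, so continue squaring. x_1 = 93^2 mod 141 = 48. Reached i = s−1 = 1 without hitting −1: 93 is a Miller–Rabin witness and 141 is composite.
Base 106: x_0 = 106^35 mod 141 = 118. x_0 is neither 1 nor 140, so continue squaring. x_1 = 118^2 mod 141 = 106. Reached i = s−1 = 1 without hitting −1: 106 is a Miller–Rabin witness and 141 is composite.
The smallest witness among the given bases is 65.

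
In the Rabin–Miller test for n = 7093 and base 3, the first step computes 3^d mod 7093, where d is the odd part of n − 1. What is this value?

4343

n − 1 = 7092 = 2^2 · 1773, so s = 2 and d = 1773.
Repeated squaring mod 7093: 3^1 ≡ 3, 3^2 ≡ 9, 3^4 ≡ 81, 3^8 ≡ 6561, 3^16 ≡ 6397, 3^32 ≡ 2092, 3^64 ≡ 83, 3^128 ≡ 6889, 3^256 ≡ 6151, 3^512 ≡ 739, 3^1024 ≡ 7053.
1773 = 1024 + 512 + 128 + 64 + 32 + 8 + 4 + 1, so 3^1773 ≡ 7053·739·6889·83·2092·6561·81·3 ≡ 4343 (mod 7093).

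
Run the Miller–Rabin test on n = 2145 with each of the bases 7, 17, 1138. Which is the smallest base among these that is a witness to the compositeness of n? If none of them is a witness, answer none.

n − 1 = 2144 = 2^5 · 67, so s = 5 and d = 67.
Base 7: x_0 = 7^67 mod 2145 = 2008. x_0 is neither 1 nor 2144, so continue squaring. x_1 = 2008^2 mod 2145 = 1609. x_2 = 1609^2 mod 2145 = 2011. x_3 = 2011^2 mod 2145 = 796. x_4 = 796^2 mod 2145 = 841. Reached i = s−1 = 4 without hitting −1: 7 is a Miller–Rabin witness and 2145 is composite.
Base 17: x_0 = 17^67 mod 2145 = 173. x_0 is neither 1 nor 2144, so continue squaring. x_1 = 173^2 mod 2145 = 2044. x_2 = 2044^2 mod 2145 = 1621. x_3 = 1621^2 mod 2145 = 16. x_4 = 16^2 mod 2145 = 256. Reached i = s−1 = 4 without hitting −1: 17 is a Miller–Rabin witness and 2145 is composite.
Base 1138: x_0 = 1138^67 mod 2145 = 487. x_0 is neither 1 nor 2144, so continue squaring. x_1 = 487^2 mod 2145 = 1219. x_2 = 1219^2 mod 2145 = 1621. x_3 = 1621^2 mod 2145 = 16. x_4 = 16^2 mod 2145 = 256. Reached i = s−1 = 4 without hitting −1: 1138 is a Miller–Rabin witness and 2145 is composite.
The smallest witness among the given bases is 7.

7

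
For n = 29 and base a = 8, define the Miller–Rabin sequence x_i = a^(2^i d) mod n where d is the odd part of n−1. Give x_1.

28

n − 1 = 28 = 2^2 · 7, so s = 2 and d = 7.
x_0 = 8^7 mod 29 = 17.
x_1 = 17^2 mod 29 = 28.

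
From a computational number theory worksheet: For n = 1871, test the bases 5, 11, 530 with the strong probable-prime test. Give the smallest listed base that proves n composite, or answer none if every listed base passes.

none

n − 1 = 1870 = 2^1 · 935, so s = 1 and d = 935.
Base 5: x_0 = 5^935 mod 1871 = 1. x_0 = 1, so 5 is not a witness.
Base 11: x_0 = 11^935 mod 1871 = 1870. x_0 = 1870 ≡ −1, so 11 is not a witness.
Base 530: x_0 = 530^935 mod 1871 = 1. x_0 = 1, so 530 is not a witness.
No listed base is a witness for 1871.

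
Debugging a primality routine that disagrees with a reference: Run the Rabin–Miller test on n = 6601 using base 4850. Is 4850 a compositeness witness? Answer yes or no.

yes

n − 1 = 6600 = 2^3 · 825, so s = 3 and d = 825.
Repeated squaring mod 6601: 4850^1 ≡ 4850, 4850^2 ≡ 3137, 4850^4 ≡ 5279, 4850^8 ≡ 5020, 4850^16 ≡ 4383, 4850^32 ≡ 1779, 4850^64 ≡ 2962, 4850^128 ≡ 715, 4850^256 ≡ 2948, 4850^512 ≡ 3788.
825 = 512 + 256 + 32 + 16 + 8 + 1, so 4850^825 ≡ 3788·2948·1779·4383·5020·4850 ≡ 4507 (mod 6601).
x_0 = 4850^825 mod 6601 = 4507.
x_0 is neither 1 nor 6600, so continue squaring.
x_1 = 4507^2 mod 6601 = 1772.
x_2 = 1772^2 mod 6601 = 4509.
Reached i = s−1 = 2 without hitting −1: 4850 is a Miller–Rabin witness and 6601 is composite.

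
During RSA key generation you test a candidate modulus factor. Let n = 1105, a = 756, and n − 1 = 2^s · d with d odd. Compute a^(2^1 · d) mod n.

506

n − 1 = 1104 = 2^4 · 69, so s = 4 and d = 69.
Repeated squaring mod 1105: 756^1 ≡ 756, 756^2 ≡ 251, 756^4 ≡ 16, 756^8 ≡ 256, 756^16 ≡ 341, 756^32 ≡ 256, 756^64 ≡ 341.
69 = 64 + 4 + 1, so 756^69 ≡ 341·16·756 ≡ 876 (mod 1105).
x_0 = 876.
x_1 = 876^2 mod 1105 = 506.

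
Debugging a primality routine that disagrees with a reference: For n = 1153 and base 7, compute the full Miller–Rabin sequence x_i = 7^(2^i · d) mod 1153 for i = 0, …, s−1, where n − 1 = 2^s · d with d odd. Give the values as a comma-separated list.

913, 1103, 194, 740, 1078, 1013, 1152

n − 1 = 1152 = 2^7 · 9, so s = 7 and d = 9.
x_0 = 7^9 mod 1153 = 913.
x_1 = 913^2 mod 1153 = 1103.
x_2 = 1103^2 mod 1153 = 194.
x_3 = 194^2 mod 1153 = 740.
x_4 = 740^2 mod 1153 = 1078.
x_5 = 1078^2 mod 1153 = 1013.
x_6 = 1013^2 mod 1153 = 1152.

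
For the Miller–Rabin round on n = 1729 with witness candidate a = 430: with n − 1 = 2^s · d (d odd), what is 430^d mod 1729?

664

n − 1 = 1728 = 2^6 · 27, so s = 6 and d = 27.
Repeated squaring mod 1729: 430^1 ≡ 430, 430^2 ≡ 1626, 430^4 ≡ 235, 430^8 ≡ 1626, 430^16 ≡ 235.
27 = 16 + 8 + 2 + 1, so 430^27 ≡ 235·1626·1626·430 ≡ 664 (mod 1729).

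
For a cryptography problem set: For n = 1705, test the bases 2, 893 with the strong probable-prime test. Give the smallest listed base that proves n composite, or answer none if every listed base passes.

2

n − 1 = 1704 = 2^3 · 213, so s = 3 and d = 213.
Base 2: x_0 = 2^213 mod 1705 = 1372. x_0 is neither 1 nor 1704, so continue squaring. x_1 = 1372^2 mod 1705 = 64. x_2 = 64^2 mod 1705 = 686. Reached i = s−1 = 2 without hitting −1: 2 is a Miller–Rabin witness and 1705 is composite.
Base 893: x_0 = 893^213 mod 1705 = 63. x_0 is neither 1 nor 1704, so continue squaring. x_1 = 63^2 mod 1705 = 559. x_2 = 559^2 mod 1705 = 466. Reached i = s−1 = 2 without hitting −1: 893 is a Miller–Rabin witness and 1705 is composite.
The smallest witness among the given bases is 2.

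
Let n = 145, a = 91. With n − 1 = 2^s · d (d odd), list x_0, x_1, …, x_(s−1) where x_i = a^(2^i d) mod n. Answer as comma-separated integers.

71, 111, 141, 16

n − 1 = 144 = 2^4 · 9, so s = 4 and d = 9.
x_0 = 91^9 mod 145 = 71.
x_1 = 71^2 mod 145 = 111.
x_2 = 111^2 mod 145 = 141.
x_3 = 141^2 mod 145 = 16.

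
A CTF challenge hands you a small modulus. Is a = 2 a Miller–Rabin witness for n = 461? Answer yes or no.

n − 1 = 460 = 2^2 · 115, so s = 2 and d = 115.
Repeated squaring mod 461: 2^1 ≡ 2, 2^2 ≡ 4, 2^4 ≡ 16, 2^8 ≡ 256, 2^16 ≡ 74, 2^32 ≡ 405, 2^64 ≡ 370.
115 = 64 + 32 + 16 + 2 + 1, so 2^115 ≡ 370·405·74·4·2 ≡ 48 (mod 461).
x_0 = 2^115 mod 461 = 48.
x_0 is neither 1 nor 460, so continue squaring.
x_1 = 48^2 mod 461 = 460.
x_1 ≡ −1, so 2 is not a witness.

no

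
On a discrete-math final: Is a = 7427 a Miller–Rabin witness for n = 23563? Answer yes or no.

n − 1 = 23562 = 2^1 · 11781, so s = 1 and d = 11781.
x_0 = 7427^11781 mod 23563 = 23562.
x_0 = 23562 ≡ −1, so 7427 is not a witness.

no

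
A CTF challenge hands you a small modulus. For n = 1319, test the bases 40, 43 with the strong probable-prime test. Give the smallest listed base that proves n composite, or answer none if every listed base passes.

none

n − 1 = 1318 = 2^1 · 659, so s = 1 and d = 659.
Base 40: x_0 = 40^659 mod 1319 = 1. x_0 = 1, so 40 is not a witness.
Base 43: x_0 = 43^659 mod 1319 = 1. x_0 = 1, so 43 is not a witness.
No listed base is a witness for 1319.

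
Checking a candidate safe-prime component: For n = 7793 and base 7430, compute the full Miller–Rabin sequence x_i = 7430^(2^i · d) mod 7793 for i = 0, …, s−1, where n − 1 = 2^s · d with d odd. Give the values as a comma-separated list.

n − 1 = 7792 = 2^4 · 487, so s = 4 and d = 487.
x_0 = 7430^487 mod 7793 = 4184.
x_1 = 4184^2 mod 7793 = 2778.
x_2 = 2778^2 mod 7793 = 2214.
x_3 = 2214^2 mod 7793 = 7792.

4184, 2778, 2214, 7792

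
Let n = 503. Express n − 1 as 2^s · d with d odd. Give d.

251

Halving: 502 → 251; 251 is odd.
So 502 = 2^1 · 251.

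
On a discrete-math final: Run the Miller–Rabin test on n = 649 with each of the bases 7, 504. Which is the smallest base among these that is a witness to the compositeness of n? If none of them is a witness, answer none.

n − 1 = 648 = 2^3 · 81, so s = 3 and d = 81.
Base 7: x_0 = 7^81 mod 649 = 315. x_0 is neither 1 nor 648, so continue squaring. x_1 = 315^2 mod 649 = 577. x_2 = 577^2 mod 649 = 641. Reached i = s−1 = 2 without hitting −1: 7 is a Miller–Rabin witness and 649 is composite.
Base 504: x_0 = 504^81 mod 649 = 207. x_0 is neither 1 nor 648, so continue squaring. x_1 = 207^2 mod 649 = 15. x_2 = 15^2 mod 649 = 225. Reached i = s−1 = 2 without hitting −1: 504 is a Miller–Rabin witness and 649 is composite.
The smallest witness among the given bases is 7.

7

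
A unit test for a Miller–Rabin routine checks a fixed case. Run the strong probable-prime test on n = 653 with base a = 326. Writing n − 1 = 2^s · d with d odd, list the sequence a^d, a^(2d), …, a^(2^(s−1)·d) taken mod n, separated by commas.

149, 652

n − 1 = 652 = 2^2 · 163, so s = 2 and d = 163.
x_0 = 326^163 mod 653 = 149.
x_1 = 149^2 mod 653 = 652.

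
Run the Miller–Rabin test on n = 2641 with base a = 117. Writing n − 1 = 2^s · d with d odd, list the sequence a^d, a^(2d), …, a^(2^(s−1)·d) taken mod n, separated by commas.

1851, 824, 239, 1660

n − 1 = 2640 = 2^4 · 165, so s = 4 and d = 165.
x_0 = 117^165 mod 2641 = 1851.
x_1 = 1851^2 mod 2641 = 824.
x_2 = 824^2 mod 2641 = 239.
x_3 = 239^2 mod 2641 = 1660.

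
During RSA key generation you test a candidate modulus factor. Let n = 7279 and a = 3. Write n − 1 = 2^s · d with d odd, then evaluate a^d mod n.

6941

n − 1 = 7278 = 2^1 · 3639, so s = 1 and d = 3639.
Repeated squaring mod 7279: 3^1 ≡ 3, 3^2 ≡ 9, 3^4 ≡ 81, 3^8 ≡ 6561, 3^16 ≡ 5994, 3^32 ≡ 6171, 3^64 ≡ 4792, 3^128 ≡ 5298, 3^256 ≡ 980, 3^512 ≡ 6851, 3^1024 ≡ 1209, 3^2048 ≡ 5881.
3639 = 2048 + 1024 + 512 + 32 + 16 + 4 + 2 + 1, so 3^3639 ≡ 5881·1209·6851·6171·5994·81·9·3 ≡ 6941 (mod 7279).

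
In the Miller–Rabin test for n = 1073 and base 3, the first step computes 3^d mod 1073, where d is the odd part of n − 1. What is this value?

n − 1 = 1072 = 2^4 · 67, so s = 4 and d = 67.
3^67 mod 1073 = 363.

363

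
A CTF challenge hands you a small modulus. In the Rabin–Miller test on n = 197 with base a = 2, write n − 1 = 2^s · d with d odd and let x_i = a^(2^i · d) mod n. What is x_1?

196

n − 1 = 196 = 2^2 · 49, so s = 2 and d = 49.
x_0 = 2^49 mod 197 = 183.
x_1 = 183^2 mod 197 = 196.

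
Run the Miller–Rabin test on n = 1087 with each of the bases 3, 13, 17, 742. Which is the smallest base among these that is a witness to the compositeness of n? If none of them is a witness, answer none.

n − 1 = 1086 = 2^1 · 543, so s = 1 and d = 543.
Base 3: x_0 = 3^543 mod 1087 = 1086. x_0 = 1086 ≡ −1, so 3 is not a witness.
Base 13: x_0 = 13^543 mod 1087 = 1086. x_0 = 1086 ≡ −1, so 13 is not a witness.
Base 17: x_0 = 17^543 mod 1087 = 1. x_0 = 1, so 17 is not a witness.
Base 742: x_0 = 742^543 mod 1087 = 1. x_0 = 1, so 742 is not a witness.
No listed base is a witness for 1087.

none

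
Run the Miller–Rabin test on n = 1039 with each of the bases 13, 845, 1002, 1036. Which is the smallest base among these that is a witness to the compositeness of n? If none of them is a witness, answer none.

n − 1 = 1038 = 2^1 · 519, so s = 1 and d = 519.
Base 13: x_0 = 13^519 mod 1039 = 1. x_0 = 1, so 13 is not a witness.
Base 845: x_0 = 845^519 mod 1039 = 1. x_0 = 1, so 845 is not a witness.
Base 1002: x_0 = 1002^519 mod 1039 = 1038. x_0 = 1038 ≡ −1, so 1002 is not a witness.
Base 1036: x_0 = 1036^519 mod 1039 = 1. x_0 = 1, so 1036 is not a witness.
No listed base is a witness for 1039.

none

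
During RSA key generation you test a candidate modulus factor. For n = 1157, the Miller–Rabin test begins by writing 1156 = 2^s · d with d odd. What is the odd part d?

289

Halving: 1156 → 578 → 289; 289 is odd.
So 1156 = 2^2 · 289.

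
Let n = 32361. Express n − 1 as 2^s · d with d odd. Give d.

Halving: 32360 → 16180 → 8090 → 4045; 4045 is odd.
So 32360 = 2^3 · 4045.

4045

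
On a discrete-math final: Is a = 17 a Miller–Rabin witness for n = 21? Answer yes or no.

n − 1 = 20 = 2^2 · 5, so s = 2 and d = 5.
x_0 = 17^5 mod 21 = 5.
x_0 is neither 1 nor 20, so continue squaring.
x_1 = 5^2 mod 21 = 4.
Reached i = s−1 = 1 without hitting −1: 17 is a Miller–Rabin witness and 21 is composite.

yes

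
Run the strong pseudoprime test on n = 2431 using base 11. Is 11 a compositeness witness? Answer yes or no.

n − 1 = 2430 = 2^1 · 1215, so s = 1 and d = 1215.
x_0 = 11^1215 mod 2431 = 473.
x_0 ∉ {1, 2430} and s = 1, so 11 is a Miller–Rabin witness and 2431 is composite.

yes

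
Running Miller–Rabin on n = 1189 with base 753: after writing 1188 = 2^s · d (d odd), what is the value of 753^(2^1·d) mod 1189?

320

n − 1 = 1188 = 2^2 · 297, so s = 2 and d = 297.
Repeated squaring mod 1189: 753^1 ≡ 753, 753^2 ≡ 1045, 753^4 ≡ 523, 753^8 ≡ 59, 753^16 ≡ 1103, 753^32 ≡ 262, 753^64 ≡ 871, 753^128 ≡ 59, 753^256 ≡ 1103.
297 = 256 + 32 + 8 + 1, so 753^297 ≡ 1103·262·59·753 ≡ 637 (mod 1189).
x_0 = 637.
x_1 = 637^2 mod 1189 = 320.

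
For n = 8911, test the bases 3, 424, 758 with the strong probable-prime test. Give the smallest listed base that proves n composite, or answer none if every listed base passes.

n − 1 = 8910 = 2^1 · 4455, so s = 1 and d = 4455.
Base 3: x_0 = 3^4455 mod 8911 = 8910. x_0 = 8910 ≡ −1, so 3 is not a witness.
Base 424: x_0 = 424^4455 mod 8911 = 1. x_0 = 1, so 424 is not a witness.
Base 758: x_0 = 758^4455 mod 8911 = 1. x_0 = 1, so 758 is not a witness.
No listed base is a witness for 8911.

none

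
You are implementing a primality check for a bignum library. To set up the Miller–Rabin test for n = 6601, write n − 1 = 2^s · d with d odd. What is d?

825

Halving: 6600 → 3300 → 1650 → 825; 825 is odd.
So 6600 = 2^3 · 825.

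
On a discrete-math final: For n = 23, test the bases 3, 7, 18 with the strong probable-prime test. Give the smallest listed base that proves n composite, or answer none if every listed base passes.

n − 1 = 22 = 2^1 · 11, so s = 1 and d = 11.
Base 3: x_0 = 3^11 mod 23 = 1. x_0 = 1, so 3 is not a witness.
Base 7: x_0 = 7^11 mod 23 = 22. x_0 = 22 ≡ −1, so 7 is not a witness.
Base 18: x_0 = 18^11 mod 23 = 1. x_0 = 1, so 18 is not a witness.
No listed base is a witness for 23.

none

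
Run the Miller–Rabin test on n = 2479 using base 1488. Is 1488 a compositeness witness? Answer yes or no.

n − 1 = 2478 = 2^1 · 1239, so s = 1 and d = 1239.
x_0 = 1488^1239 mod 2479 = 327.
x_0 ∉ {1, 2478} and s = 1, so 1488 is a Miller–Rabin witness and 2479 is composite.

yes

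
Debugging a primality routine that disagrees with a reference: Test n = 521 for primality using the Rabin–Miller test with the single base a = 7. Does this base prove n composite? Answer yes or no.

no

n − 1 = 520 = 2^3 · 65, so s = 3 and d = 65.
x_0 = 7^65 mod 521 = 43.
x_0 is neither 1 nor 520, so continue squaring.
x_1 = 43^2 mod 521 = 286.
x_2 = 286^2 mod 521 = 520.
x_2 ≡ −1, so 7 is not a witness.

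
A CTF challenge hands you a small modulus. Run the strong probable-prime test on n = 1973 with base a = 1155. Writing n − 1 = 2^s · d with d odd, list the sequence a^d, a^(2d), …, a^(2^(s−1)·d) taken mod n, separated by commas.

n − 1 = 1972 = 2^2 · 493, so s = 2 and d = 493.
x_0 = 1155^493 mod 1973 = 1714.
x_1 = 1714^2 mod 1973 = 1972.

1714, 1972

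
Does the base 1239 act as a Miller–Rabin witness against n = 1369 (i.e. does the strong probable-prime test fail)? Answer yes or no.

n − 1 = 1368 = 2^3 · 171, so s = 3 and d = 171.
x_0 = 1239^171 mod 1369 = 1264.
x_0 is neither 1 nor 1368, so continue squaring.
x_1 = 1264^2 mod 1369 = 73.
x_2 = 73^2 mod 1369 = 1222.
Reached i = s−1 = 2 without hitting −1: 1239 is a Miller–Rabin witness and 1369 is composite.

yes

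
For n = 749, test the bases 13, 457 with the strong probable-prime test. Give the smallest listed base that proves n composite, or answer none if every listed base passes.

13

n − 1 = 748 = 2^2 · 187, so s = 2 and d = 187.
Base 13: x_0 = 13^187 mod 749 = 48. x_0 is neither 1 nor 748, so continue squaring. x_1 = 48^2 mod 749 = 57. Reached i = s−1 = 1 without hitting −1: 13 is a Miller–Rabin witness and 749 is composite.
Base 457: x_0 = 457^187 mod 749 = 331. x_0 is neither 1 nor 748, so continue squaring. x_1 = 331^2 mod 749 = 207. Reached i = s−1 = 1 without hitting −1: 457 is a Miller–Rabin witness and 749 is composite.
The smallest witness among the given bases is 13.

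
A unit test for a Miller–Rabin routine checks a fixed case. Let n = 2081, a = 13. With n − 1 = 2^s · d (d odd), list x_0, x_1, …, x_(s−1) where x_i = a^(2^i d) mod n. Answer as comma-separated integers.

n − 1 = 2080 = 2^5 · 65, so s = 5 and d = 65.
x_0 = 13^65 mod 2081 = 966.
x_1 = 966^2 mod 2081 = 868.
x_2 = 868^2 mod 2081 = 102.
x_3 = 102^2 mod 2081 = 2080.
x_4 = 2080^2 mod 2081 = 1.

966, 868, 102, 2080, 1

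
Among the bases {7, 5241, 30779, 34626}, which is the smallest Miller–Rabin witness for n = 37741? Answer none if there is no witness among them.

n − 1 = 37740 = 2^2 · 9435, so s = 2 and d = 9435.
Base 7: x_0 = 7^9435 mod 37741 = 32317. x_0 is neither 1 nor 37740, so continue squaring. x_1 = 32317^2 mod 37741 = 19537. Reached i = s−1 = 1 without hitting −1: 7 is a Miller–Rabin witness and 37741 is composite.
Base 5241: x_0 = 5241^9435 mod 37741 = 3268. x_0 is neither 1 nor 37740, so continue squaring. x_1 = 3268^2 mod 37741 = 36862. Reached i = s−1 = 1 without hitting −1: 5241 is a Miller–Rabin witness and 37741 is composite.
Base 30779: x_0 = 30779^9435 mod 37741 = 4115. x_0 is neither 1 nor 37740, so continue squaring. x_1 = 4115^2 mod 37741 = 25257. Reached i = s−1 = 1 without hitting −1: 30779 is a Miller–Rabin witness and 37741 is composite.
Base 34626: x_0 = 34626^9435 mod 37741 = 9736. x_0 is neither 1 nor 37740, so continue squaring. x_1 = 9736^2 mod 37741 = 22045. Reached i = s−1 = 1 without hitting −1: 34626 is a Miller–Rabin witness and 37741 is composite.
The smallest witness among the given bases is 7.

7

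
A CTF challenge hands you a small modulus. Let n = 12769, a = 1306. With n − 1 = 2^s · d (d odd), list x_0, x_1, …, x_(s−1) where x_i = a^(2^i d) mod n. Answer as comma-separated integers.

4163, 3036, 10847, 3843, 7685

n − 1 = 12768 = 2^5 · 399, so s = 5 and d = 399.
x_0 = 1306^399 mod 12769 = 4163.
x_1 = 4163^2 mod 12769 = 3036.
x_2 = 3036^2 mod 12769 = 10847.
x_3 = 10847^2 mod 12769 = 3843.
x_4 = 3843^2 mod 12769 = 7685.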